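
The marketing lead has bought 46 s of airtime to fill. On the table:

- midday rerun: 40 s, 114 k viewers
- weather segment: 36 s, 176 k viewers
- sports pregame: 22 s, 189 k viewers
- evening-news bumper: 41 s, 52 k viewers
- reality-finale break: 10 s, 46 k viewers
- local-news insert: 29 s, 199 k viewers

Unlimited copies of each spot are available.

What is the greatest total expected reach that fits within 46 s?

The ratio ordering already packs tightly: 2×sports pregame, 44 s, 378.
Nothing else within 46 s beats 378.

378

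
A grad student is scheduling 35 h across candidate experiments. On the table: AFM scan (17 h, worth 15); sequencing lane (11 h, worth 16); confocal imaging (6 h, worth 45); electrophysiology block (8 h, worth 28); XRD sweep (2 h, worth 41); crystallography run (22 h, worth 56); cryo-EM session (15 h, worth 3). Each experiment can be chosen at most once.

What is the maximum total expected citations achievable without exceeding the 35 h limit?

Ranking by ratio (expected citations/h): XRD sweep 20.50, confocal imaging 7.50, electrophysiology block 3.50.
Filling by ratio: sequencing lane + confocal imaging + electrophysiology block + XRD sweep for 130, with 8 h left unused.
Dropping sequencing lane and electrophysiology block frees 19 h; slotting in crystallography run (22 h) lifts the total to 142 at 30 h.
Next best is sequencing lane + confocal imaging + electrophysiology block + XRD sweep at 130 (27 h) — short by 12.

142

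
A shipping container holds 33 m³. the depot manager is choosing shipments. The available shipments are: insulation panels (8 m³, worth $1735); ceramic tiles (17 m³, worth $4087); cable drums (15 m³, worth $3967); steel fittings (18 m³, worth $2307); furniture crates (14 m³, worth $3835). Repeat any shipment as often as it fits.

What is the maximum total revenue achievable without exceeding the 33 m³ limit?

Ranking by ratio (revenue/m³): furniture crates 273.93, cable drums 264.47, ceramic tiles 240.41, insulation panels 216.88.
Greedy by ratio would take 2×furniture crates: 28 m³ used, total 7670.
Dropping 2×furniture crates frees 28 m³; slotting in ceramic tiles + cable drums (32 m³) lifts the total to 8054 at 32 m³.
No other feasible combination exceeds 8054.

8054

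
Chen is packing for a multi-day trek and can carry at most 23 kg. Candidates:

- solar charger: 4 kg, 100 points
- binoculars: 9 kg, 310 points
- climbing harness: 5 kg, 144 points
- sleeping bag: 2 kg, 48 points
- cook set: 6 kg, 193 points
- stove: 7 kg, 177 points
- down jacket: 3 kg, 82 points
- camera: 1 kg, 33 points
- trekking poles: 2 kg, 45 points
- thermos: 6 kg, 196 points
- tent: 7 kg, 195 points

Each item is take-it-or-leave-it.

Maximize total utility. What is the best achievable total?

747

The ratio heuristic lands on binoculars + cook set + camera + thermos (732) but leaves 1 kg idle.
Replace camera with sleeping bag: the trade gains 15 net, giving 747 at 23 kg.
Runner-up binoculars + cook set + trekking poles + thermos tops out at 744.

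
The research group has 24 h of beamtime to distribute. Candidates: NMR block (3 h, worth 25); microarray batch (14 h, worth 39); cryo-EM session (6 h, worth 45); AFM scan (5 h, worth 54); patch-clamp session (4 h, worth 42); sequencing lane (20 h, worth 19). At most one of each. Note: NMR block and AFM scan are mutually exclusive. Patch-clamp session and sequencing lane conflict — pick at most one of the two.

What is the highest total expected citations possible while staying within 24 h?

Cryo-EM session + AFM scan + patch-clamp session uses 15 of the 24 h and totals 141.
Runner-up microarray batch + AFM scan + patch-clamp session tops out at 135.

141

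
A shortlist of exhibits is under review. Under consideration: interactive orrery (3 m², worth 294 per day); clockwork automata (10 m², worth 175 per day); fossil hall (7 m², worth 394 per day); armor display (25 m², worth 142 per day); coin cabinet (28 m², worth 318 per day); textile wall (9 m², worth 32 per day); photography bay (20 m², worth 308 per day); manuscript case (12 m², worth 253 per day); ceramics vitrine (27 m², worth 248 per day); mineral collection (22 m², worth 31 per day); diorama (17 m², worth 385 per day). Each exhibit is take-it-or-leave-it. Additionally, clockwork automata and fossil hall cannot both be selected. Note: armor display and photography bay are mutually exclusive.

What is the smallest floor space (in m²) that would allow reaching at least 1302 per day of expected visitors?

39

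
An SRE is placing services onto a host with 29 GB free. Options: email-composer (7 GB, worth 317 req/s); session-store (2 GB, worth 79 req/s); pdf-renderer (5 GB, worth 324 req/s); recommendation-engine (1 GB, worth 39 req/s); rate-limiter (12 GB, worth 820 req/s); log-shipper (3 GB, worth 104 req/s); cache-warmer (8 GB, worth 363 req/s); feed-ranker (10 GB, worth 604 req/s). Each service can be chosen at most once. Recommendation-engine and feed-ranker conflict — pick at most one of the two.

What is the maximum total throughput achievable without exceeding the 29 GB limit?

Best packing: session-store + pdf-renderer + rate-limiter + feed-ranker — 29 GB, 1827 total.

1827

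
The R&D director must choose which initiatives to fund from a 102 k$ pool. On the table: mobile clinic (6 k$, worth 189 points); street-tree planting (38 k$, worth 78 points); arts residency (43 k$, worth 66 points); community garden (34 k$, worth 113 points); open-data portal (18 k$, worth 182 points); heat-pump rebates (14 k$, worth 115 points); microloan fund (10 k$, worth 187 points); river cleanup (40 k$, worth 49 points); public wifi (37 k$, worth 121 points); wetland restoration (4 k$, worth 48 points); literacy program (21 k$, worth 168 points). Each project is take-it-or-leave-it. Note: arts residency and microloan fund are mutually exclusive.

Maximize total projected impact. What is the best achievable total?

Greedy by ratio would take mobile clinic + open-data portal + heat-pump rebates + microloan fund + wetland restoration + literacy program: 73 k$ used, total 889.
The 14 k$ tied up in heat-pump rebates is better spent on public wifi — total rises to 895 (96 k$).
Next best is mobile clinic + open-data portal + heat-pump rebates + microloan fund + wetland restoration + literacy program at 889 (73 k$) — short by 6.

895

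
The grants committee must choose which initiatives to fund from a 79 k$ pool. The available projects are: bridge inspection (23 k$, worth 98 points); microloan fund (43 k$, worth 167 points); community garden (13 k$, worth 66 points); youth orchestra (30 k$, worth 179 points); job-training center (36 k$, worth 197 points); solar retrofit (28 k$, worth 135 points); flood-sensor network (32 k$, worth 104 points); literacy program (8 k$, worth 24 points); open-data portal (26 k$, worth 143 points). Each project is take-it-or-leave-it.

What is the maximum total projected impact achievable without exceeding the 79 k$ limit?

442

Filling by ratio: community garden + youth orchestra + literacy program + open-data portal for 412, with 2 k$ left unused.
Replace literacy program and open-data portal with job-training center: the trade gains 30 net, giving 442 at 79 k$.
Nothing else within 79 k$ beats 442.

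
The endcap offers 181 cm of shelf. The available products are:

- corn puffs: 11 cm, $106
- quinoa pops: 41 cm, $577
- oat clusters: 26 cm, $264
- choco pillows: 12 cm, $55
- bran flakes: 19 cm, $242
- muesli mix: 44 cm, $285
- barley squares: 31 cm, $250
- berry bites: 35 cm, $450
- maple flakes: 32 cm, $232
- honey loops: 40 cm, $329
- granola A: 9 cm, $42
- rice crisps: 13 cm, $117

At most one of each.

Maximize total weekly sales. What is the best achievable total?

2010

Taking the top-ratio products first gives corn puffs + quinoa pops + oat clusters + bran flakes + barley squares + berry bites + rice crisps for 2006 (176 cm).
Replace barley squares and rice crisps with honey loops + granola A: the trade gains 4 net, giving 2010 at 181 cm.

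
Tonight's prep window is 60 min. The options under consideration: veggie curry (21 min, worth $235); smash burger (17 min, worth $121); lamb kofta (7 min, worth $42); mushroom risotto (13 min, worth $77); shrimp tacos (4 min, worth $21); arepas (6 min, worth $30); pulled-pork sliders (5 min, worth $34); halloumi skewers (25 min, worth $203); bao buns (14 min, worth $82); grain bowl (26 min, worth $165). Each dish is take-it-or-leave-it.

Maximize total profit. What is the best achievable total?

Ranking by ratio (profit/min): veggie curry 11.19, halloumi skewers 8.12, smash burger 7.12, pulled-pork sliders 6.80.
Filling by ratio: veggie curry + lamb kofta + pulled-pork sliders + halloumi skewers for 514, with 2 min left unused.
Replace lamb kofta and pulled-pork sliders with bao buns: the trade gains 6 net, giving 520 at 60 min.
An exhaustive check of the 1024 subsets confirms 520.

520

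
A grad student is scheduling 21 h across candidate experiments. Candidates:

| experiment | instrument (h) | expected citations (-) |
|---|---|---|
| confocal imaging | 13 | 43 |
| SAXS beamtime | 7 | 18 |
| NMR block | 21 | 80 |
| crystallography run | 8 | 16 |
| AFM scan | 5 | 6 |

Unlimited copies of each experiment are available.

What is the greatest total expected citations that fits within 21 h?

80

Best packing: NMR block — 21 h, 80 total.
Every other selection either busts 21 h or fails to beat 80.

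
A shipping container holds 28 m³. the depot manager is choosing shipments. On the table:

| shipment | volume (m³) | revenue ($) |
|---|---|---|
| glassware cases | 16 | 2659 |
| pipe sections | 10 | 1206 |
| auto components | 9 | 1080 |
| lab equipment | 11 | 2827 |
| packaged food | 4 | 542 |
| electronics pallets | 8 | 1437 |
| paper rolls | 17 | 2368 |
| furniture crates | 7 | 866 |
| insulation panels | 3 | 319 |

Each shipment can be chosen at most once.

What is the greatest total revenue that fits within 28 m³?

5486

Greedy by ratio would take lab equipment + packaged food + electronics pallets + insulation panels: 26 m³ used, total 5125.
The 15 m³ tied up in packaged food and electronics pallets and insulation panels is better spent on glassware cases — total rises to 5486 (27 m³).
The spare 1 m³ is too small for any remaining shipment, and no exchange beats 5486.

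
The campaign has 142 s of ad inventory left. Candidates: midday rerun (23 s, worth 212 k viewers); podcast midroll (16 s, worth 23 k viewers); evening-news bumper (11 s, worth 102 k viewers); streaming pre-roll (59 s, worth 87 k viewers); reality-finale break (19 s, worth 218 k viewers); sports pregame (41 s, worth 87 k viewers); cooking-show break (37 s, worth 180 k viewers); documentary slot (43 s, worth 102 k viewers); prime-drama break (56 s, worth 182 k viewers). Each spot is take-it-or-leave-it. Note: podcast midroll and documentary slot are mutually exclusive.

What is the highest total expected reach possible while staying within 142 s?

814

Best packing: midday rerun + evening-news bumper + reality-finale break + cooking-show break + documentary slot — 133 s, 814 total.
The closest alternative, midday rerun + evening-news bumper + reality-finale break + sports pregame + cooking-show break, reaches only 799.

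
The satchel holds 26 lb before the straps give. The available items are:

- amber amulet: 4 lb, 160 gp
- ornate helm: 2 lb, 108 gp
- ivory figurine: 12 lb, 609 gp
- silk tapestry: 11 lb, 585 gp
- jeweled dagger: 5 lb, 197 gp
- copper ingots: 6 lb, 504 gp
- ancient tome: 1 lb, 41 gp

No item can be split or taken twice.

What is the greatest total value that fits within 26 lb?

1459

Taking the top-ratio items first gives amber amulet + ornate helm + silk tapestry + copper ingots + ancient tome for 1398 (24 lb).
The 15 lb tied up in amber amulet and silk tapestry is better spent on ivory figurine + jeweled dagger — total rises to 1459 (26 lb).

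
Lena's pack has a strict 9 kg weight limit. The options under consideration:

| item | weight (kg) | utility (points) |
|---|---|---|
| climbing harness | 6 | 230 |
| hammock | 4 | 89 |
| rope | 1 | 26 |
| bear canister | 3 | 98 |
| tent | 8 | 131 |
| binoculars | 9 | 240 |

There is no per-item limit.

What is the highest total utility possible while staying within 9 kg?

Best packing: climbing harness + bear canister — 9 kg, 328 total.
That's the maximum — no swap from here does better than 328.

328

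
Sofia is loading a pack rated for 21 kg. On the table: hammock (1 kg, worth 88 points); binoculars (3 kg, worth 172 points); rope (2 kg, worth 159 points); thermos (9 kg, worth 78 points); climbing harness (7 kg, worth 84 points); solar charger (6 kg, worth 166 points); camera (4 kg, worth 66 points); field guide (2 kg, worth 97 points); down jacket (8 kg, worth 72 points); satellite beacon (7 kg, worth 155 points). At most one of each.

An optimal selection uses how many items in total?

6

The maximum utility within 21 kg is 837.
One optimal bundle: hammock + binoculars + rope + solar charger + field guide + satellite beacon (21 kg).
All optima have 6 items.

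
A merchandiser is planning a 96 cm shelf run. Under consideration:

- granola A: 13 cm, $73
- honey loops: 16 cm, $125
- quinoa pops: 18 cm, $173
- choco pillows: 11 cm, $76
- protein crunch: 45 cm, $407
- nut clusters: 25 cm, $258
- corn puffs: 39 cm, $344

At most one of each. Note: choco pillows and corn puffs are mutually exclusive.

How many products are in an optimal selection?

The maximum weekly sales within 96 cm is 848.
For example granola A + quinoa pops + nut clusters + corn puffs achieves it, using 95 cm.
All optima have 4 products.

4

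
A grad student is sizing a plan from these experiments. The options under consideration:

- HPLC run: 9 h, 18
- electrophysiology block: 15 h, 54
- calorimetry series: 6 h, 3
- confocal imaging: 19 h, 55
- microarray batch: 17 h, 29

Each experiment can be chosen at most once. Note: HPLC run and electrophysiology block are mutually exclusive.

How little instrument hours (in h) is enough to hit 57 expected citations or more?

Look for the lowest-instrument combination reaching 57.
Taking electrophysiology block + calorimetry series gives 57 (≥ 57) for 21 h.
No combination under 21 h hits 57.

21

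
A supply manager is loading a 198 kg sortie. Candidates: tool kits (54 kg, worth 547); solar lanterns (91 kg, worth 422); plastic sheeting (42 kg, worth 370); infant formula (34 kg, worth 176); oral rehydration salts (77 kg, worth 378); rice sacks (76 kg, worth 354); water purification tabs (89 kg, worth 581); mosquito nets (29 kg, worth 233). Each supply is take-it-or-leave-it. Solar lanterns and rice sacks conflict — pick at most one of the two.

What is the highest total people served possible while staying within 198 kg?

Filling by ratio: tool kits + plastic sheeting + infant formula + mosquito nets for 1326, with 39 kg left unused.
Replace infant formula and mosquito nets with water purification tabs: the trade gains 172 net, giving 1498 at 185 kg.
Runner-up tool kits + water purification tabs + mosquito nets tops out at 1361.

1498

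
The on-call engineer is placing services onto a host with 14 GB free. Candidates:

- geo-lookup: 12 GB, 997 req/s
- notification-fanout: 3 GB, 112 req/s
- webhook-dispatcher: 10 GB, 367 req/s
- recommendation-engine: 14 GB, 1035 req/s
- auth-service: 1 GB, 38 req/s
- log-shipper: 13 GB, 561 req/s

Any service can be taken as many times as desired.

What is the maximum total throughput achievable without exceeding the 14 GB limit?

The ratio ordering already packs tightly: geo-lookup + 2×auth-service, 14 GB, 1073.
Nothing else within 14 GB beats 1073.

1073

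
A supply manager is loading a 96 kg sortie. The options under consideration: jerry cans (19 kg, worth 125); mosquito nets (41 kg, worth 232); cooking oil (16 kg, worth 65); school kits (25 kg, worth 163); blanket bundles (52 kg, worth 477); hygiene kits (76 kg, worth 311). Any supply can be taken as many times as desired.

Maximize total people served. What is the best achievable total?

765

Ranking by ratio (people served/kg): blanket bundles 9.17, jerry cans 6.58, school kits 6.52.
The ratio heuristic lands on 2×jerry cans + blanket bundles (727) but leaves 6 kg idle.
The 19 kg tied up in jerry cans is better spent on school kits — total rises to 765 (96 kg).
That's the maximum — no swap from here does better than 765.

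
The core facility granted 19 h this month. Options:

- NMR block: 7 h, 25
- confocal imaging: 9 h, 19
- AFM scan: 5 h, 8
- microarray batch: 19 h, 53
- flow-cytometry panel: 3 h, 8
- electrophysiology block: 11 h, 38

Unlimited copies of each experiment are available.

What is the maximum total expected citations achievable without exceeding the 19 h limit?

63

The ratio heuristic lands on 2×NMR block + flow-cytometry panel (58) but leaves 2 h idle.
Replace NMR block and flow-cytometry panel with electrophysiology block: the trade gains 5 net, giving 63 at 18 h.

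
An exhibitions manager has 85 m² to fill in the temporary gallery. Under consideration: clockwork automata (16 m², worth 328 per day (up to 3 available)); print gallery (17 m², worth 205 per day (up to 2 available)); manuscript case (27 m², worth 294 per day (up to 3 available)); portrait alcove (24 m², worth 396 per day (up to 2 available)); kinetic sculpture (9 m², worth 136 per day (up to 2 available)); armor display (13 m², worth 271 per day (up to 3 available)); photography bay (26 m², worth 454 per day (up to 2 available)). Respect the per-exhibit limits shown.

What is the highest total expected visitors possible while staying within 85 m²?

1662

The ratio heuristic lands on 2×clockwork automata + kinetic sculpture + 3×armor display (1605) but leaves 5 m² idle.
Dropping armor display frees 13 m²; slotting in clockwork automata (16 m²) lifts the total to 1662 at 83 m².
Every other selection either busts 85 m² or exceeds an availability limit or fails to beat 1662.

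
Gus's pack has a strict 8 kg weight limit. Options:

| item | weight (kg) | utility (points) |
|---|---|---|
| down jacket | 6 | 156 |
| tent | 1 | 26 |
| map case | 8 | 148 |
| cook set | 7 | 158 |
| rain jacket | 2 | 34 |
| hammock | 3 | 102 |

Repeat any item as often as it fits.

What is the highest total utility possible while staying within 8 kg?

2×tent + 2×hammock uses 8 of the 8 kg and totals 256.
No other feasible combination exceeds 256.

256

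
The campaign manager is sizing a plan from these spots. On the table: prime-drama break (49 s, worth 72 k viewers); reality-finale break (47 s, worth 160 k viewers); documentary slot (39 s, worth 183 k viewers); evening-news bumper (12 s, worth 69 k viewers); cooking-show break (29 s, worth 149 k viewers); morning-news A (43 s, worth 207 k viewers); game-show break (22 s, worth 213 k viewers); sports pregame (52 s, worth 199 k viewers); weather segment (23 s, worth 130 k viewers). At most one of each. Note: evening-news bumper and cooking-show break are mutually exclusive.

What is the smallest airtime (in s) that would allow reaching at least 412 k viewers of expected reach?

57

Look for the lowest-airtime combination reaching 412.
evening-news bumper + game-show break + weather segment: 412 expected reach at 57 s.
Below 57 s the best achievable stays under 412.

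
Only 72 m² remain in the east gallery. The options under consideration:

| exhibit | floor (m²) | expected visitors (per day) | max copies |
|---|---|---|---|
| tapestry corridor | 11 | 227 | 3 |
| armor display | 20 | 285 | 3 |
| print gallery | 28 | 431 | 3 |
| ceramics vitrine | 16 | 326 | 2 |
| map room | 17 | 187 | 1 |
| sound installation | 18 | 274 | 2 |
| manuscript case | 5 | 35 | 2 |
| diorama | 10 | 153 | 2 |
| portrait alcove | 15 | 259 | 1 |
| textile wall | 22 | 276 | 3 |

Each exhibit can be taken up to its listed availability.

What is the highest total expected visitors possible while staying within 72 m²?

Density check — tapestry corridor 20.64, ceramics vitrine 20.38, portrait alcove 17.27 are the best per m².
The ratio heuristic lands on 3×tapestry corridor + 2×ceramics vitrine + manuscript case (1368) but leaves 2 m² idle.
Dropping tapestry corridor and manuscript case frees 16 m²; slotting in sound installation (18 m²) lifts the total to 1380 at 72 m².
That's the maximum — no swap from here does better than 1380.

1380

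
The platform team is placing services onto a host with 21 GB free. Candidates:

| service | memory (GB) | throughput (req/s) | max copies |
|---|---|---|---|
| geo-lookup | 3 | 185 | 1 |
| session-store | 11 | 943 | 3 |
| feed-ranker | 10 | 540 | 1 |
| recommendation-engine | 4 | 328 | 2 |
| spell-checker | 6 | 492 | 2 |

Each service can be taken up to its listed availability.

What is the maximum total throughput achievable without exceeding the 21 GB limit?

1763

A density-first pass picks session-store + 2×recommendation-engine — 1599 at 19 GB.
Dropping recommendation-engine frees 4 GB; slotting in spell-checker (6 GB) lifts the total to 1763 at 21 GB.
No other feasible combination exceeds 1763.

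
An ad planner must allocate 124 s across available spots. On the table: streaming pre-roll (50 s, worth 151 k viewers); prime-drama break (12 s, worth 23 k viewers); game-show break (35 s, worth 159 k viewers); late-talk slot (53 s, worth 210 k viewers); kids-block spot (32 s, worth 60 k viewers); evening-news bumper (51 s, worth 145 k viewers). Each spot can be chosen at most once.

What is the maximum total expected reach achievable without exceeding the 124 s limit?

429

By expected reach per s: game-show break 4.54, late-talk slot 3.96, streaming pre-roll 3.02 lead.
A density-first pass picks prime-drama break + game-show break + late-talk slot — 392 at 100 s.
Dropping prime-drama break frees 12 s; slotting in kids-block spot (32 s) lifts the total to 429 at 120 s.
Runner-up prime-drama break + game-show break + late-talk slot tops out at 392.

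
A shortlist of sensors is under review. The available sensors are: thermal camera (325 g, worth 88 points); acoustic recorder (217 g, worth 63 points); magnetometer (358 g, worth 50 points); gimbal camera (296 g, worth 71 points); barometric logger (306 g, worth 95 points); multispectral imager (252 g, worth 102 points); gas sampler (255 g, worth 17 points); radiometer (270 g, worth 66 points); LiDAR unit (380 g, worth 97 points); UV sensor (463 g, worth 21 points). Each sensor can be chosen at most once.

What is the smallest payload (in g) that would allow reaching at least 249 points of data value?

775

Minimise g subject to total data value ≥ 249.
acoustic recorder + barometric logger + multispectral imager: 260 data value at 775 g.
No combination under 775 g hits 249.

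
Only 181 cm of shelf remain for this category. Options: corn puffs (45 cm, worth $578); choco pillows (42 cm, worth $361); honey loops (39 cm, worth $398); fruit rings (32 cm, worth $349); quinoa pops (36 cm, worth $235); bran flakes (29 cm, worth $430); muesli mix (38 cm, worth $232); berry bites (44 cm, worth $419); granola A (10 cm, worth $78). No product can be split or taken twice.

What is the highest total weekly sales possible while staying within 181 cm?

Greedy by ratio would take corn puffs + honey loops + fruit rings + bran flakes + granola A: 155 cm used, total 1833.
The 10 cm tied up in granola A is better spent on quinoa pops — total rises to 1990 (181 cm).
No other feasible combination exceeds 1990.

1990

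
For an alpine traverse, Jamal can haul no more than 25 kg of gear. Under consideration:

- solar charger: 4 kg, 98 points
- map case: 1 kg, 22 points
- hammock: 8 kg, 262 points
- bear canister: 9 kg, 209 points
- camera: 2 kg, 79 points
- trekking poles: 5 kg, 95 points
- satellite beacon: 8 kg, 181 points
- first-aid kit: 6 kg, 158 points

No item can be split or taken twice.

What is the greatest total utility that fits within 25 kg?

Ranking by ratio (utility/kg): camera 39.50, hammock 32.75, first-aid kit 26.33, solar charger 24.50.
The ratio heuristic lands on solar charger + map case + hammock + camera + first-aid kit (619) but leaves 4 kg idle.
Dropping solar charger and map case frees 5 kg; slotting in bear canister (9 kg) lifts the total to 708 at 25 kg.

708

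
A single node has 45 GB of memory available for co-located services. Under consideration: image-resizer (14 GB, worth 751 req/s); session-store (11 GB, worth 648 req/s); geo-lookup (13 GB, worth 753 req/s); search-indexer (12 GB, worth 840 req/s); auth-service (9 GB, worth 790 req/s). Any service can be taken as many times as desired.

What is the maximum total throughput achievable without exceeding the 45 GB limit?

3950

5×auth-service uses 45 of the 45 GB and totals 3950.
No other feasible combination exceeds 3950.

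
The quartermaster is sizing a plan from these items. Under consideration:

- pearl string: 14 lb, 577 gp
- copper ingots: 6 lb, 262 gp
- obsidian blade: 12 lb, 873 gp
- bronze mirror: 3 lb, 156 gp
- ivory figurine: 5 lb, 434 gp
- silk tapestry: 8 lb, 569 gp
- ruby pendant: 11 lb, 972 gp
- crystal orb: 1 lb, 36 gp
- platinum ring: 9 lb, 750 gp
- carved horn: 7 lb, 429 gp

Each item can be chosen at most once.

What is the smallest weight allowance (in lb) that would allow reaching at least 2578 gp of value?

32

Look for the lowest-weight combination reaching 2578.
Taking obsidian blade + ruby pendant + platinum ring gives 2595 (≥ 2578) for 32 lb.
Below 32 lb the best achievable stays under 2578.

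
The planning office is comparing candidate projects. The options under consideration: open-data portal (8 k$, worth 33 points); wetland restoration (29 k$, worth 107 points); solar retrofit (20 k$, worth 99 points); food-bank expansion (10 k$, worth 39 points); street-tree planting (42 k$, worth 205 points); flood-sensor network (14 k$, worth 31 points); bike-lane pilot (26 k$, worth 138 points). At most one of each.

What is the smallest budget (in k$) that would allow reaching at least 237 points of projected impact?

46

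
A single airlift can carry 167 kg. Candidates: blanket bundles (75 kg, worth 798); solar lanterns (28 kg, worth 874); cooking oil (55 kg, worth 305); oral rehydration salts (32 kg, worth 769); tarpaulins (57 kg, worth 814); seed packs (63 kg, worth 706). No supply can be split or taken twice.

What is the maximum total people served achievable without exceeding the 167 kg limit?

2486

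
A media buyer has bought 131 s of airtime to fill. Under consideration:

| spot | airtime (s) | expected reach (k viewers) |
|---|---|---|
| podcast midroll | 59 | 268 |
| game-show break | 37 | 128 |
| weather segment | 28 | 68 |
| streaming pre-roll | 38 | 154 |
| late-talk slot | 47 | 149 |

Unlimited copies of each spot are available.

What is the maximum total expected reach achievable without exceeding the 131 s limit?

536

The ratio ordering already packs tightly: 2×podcast midroll, 118 s, 536.
The spare 13 s is too small for any remaining spot, and no exchange beats 536.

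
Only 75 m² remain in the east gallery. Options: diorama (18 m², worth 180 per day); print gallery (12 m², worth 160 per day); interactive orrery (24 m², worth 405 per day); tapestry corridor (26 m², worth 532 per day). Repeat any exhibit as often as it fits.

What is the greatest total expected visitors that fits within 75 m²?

1342

Ranking by ratio (expected visitors/m²): tapestry corridor 20.46, interactive orrery 16.88, print gallery 13.33, diorama 10.00.
Taking the top-ratio exhibits first gives print gallery + 2×tapestry corridor for 1224 (64 m²).
Replace print gallery and tapestry corridor with 2×interactive orrery: the trade gains 118 net, giving 1342 at 74 m².
Every other selection either busts 75 m² or fails to beat 1342.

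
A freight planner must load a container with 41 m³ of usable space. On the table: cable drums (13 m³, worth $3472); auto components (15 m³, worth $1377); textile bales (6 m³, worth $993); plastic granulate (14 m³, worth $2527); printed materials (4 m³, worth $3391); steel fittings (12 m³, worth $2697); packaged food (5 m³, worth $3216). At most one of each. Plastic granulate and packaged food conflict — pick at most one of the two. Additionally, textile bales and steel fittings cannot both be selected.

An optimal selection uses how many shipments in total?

Optimal total is 12776.
For example cable drums + printed materials + steel fittings + packaged food achieves it, using 34 m³.
Any selection reaching 12776 contains exactly 4 shipments.

4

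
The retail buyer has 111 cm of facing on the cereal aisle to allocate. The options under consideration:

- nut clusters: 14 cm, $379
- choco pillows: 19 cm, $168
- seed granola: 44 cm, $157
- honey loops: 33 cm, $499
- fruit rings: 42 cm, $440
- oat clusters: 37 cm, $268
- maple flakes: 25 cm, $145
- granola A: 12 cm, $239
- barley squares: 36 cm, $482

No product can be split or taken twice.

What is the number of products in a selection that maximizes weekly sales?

4

The maximum weekly sales within 111 cm is 1599.
For example nut clusters + honey loops + granola A + barley squares achieves it, using 95 cm.
All optima have 4 products.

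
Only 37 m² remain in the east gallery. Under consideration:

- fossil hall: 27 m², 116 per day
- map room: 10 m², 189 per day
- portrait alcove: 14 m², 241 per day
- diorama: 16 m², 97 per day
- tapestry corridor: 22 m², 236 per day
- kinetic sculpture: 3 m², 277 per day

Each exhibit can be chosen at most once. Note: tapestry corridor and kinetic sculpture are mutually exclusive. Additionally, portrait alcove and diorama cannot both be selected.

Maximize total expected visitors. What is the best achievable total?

707

Taking map room + portrait alcove + kinetic sculpture: 27 m² used, 707 in expected visitors.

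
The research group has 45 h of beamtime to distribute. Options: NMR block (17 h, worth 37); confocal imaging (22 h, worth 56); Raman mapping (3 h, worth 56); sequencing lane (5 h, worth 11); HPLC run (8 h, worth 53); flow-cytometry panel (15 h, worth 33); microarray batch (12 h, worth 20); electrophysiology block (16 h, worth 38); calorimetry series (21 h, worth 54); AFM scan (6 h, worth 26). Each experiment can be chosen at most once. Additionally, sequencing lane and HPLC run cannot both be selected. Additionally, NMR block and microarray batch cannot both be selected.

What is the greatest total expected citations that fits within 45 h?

Ranking by ratio (expected citations/h): Raman mapping 18.67, HPLC run 6.62, AFM scan 4.33, calorimetry series 2.57.
Taking Raman mapping + HPLC run + microarray batch + electrophysiology block + AFM scan: 45 h used, 193 in expected citations.
Nothing else feasible within 45 h beats 193.

193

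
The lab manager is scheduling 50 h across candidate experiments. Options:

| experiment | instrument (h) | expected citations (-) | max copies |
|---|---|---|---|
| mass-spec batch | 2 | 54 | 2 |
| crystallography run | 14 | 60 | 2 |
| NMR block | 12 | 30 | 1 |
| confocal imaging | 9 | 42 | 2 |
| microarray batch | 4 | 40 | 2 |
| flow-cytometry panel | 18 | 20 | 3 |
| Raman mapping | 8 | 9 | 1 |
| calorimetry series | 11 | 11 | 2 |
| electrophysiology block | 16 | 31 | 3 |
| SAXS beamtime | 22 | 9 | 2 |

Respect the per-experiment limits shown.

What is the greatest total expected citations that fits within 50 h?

350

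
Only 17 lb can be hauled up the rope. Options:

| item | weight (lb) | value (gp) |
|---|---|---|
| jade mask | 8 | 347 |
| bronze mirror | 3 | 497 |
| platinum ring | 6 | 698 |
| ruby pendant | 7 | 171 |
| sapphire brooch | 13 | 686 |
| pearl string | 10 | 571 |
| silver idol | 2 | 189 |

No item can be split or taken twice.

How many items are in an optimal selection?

3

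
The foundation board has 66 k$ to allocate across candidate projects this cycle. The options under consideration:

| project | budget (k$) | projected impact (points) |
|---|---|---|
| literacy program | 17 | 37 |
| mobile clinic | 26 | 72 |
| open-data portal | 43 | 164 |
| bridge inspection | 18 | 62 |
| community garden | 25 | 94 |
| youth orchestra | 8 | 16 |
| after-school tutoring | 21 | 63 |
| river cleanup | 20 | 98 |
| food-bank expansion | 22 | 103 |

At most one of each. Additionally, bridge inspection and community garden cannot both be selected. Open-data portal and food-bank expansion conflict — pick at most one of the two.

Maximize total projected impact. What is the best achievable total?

Ranking by ratio (projected impact/k$): river cleanup 4.90, food-bank expansion 4.68, open-data portal 3.81.
The ratio heuristic lands on bridge inspection + river cleanup + food-bank expansion (263) but leaves 6 k$ idle.
Dropping bridge inspection frees 18 k$; slotting in after-school tutoring (21 k$) lifts the total to 264 at 63 k$.
The spare 3 k$ is too small for any remaining project, and no feasible exchange beats 264.

264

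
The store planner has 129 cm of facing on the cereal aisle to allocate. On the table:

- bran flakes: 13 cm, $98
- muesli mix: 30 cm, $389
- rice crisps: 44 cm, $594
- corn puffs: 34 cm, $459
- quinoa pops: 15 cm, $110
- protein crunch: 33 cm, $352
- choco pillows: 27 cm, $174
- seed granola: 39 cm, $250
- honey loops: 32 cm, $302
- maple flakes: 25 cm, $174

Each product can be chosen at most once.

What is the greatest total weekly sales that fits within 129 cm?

1552

By weekly sales per cm: rice crisps 13.50, corn puffs 13.50, muesli mix 12.97 lead.
Filling by ratio: bran flakes + muesli mix + rice crisps + corn puffs for 1540, with 8 cm left unused.
Replace bran flakes with quinoa pops: the trade gains 12 net, giving 1552 at 123 cm.
That's the maximum — no swap from here does better than 1552.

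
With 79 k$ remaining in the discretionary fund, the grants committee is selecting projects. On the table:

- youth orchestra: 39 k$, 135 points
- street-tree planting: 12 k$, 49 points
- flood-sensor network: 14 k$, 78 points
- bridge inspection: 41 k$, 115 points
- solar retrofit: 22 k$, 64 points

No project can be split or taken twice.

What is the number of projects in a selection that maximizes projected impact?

3

The maximum projected impact within 79 k$ is 277.
For example youth orchestra + flood-sensor network + solar retrofit achieves it, using 75 k$.
All optima have 3 projects.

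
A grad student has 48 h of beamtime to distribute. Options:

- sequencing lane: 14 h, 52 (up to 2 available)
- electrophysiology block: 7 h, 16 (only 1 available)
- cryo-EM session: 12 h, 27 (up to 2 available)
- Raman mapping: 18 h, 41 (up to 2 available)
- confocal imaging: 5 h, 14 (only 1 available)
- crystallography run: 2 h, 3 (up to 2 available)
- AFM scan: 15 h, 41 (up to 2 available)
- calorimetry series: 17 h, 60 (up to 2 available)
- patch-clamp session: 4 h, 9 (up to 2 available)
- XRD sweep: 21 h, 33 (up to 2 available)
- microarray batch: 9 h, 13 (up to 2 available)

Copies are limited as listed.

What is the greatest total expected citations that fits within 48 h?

172

By expected citations per h: sequencing lane 3.71, calorimetry series 3.53, confocal imaging 2.80, AFM scan 2.73 lead.
A density-first pass picks 2×sequencing lane + crystallography run + calorimetry series — 167 at 47 h.
Dropping sequencing lane and crystallography run frees 16 h; slotting in calorimetry series (17 h) lifts the total to 172 at 48 h.
Nothing else within 48 h beats 172.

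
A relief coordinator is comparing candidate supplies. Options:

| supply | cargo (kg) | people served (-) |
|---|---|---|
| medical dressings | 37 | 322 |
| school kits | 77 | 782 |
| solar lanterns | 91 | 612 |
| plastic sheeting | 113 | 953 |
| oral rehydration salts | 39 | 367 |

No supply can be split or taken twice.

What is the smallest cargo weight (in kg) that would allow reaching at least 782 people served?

Look for the lowest-cargo combination reaching 782.
school kits: 782 people served at 77 kg.
No combination under 77 kg hits 782.

77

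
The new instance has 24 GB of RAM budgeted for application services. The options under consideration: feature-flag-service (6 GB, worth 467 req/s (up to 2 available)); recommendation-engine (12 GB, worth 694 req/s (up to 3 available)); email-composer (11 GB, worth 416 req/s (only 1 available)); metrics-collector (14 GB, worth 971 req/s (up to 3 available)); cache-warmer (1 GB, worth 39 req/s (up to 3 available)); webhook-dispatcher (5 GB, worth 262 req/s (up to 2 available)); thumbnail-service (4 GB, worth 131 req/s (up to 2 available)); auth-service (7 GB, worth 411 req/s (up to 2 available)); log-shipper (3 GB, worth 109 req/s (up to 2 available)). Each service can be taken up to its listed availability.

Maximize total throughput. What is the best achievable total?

1628

A density-first pass picks 2×feature-flag-service + webhook-dispatcher + auth-service — 1607 at 24 GB.
The 12 GB tied up in webhook-dispatcher and auth-service is better spent on recommendation-engine — total rises to 1628 (24 GB).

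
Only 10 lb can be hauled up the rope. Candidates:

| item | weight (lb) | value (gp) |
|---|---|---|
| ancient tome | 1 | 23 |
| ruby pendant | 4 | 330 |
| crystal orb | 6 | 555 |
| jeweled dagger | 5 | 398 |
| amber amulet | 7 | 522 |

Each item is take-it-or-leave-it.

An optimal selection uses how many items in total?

The maximum value within 10 lb is 885.
ruby pendant + crystal orb hits 885 at 10 lb.
Any selection reaching 885 contains exactly 2 items.

2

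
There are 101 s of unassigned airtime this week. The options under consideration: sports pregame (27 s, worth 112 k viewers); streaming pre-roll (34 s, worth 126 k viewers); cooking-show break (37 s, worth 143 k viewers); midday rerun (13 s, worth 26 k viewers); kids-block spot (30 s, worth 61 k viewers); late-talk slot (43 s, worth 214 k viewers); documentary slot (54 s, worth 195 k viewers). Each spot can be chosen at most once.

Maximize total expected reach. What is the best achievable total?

409

The ratio heuristic lands on sports pregame + kids-block spot + late-talk slot (387) but leaves 1 s idle.
The 57 s tied up in sports pregame and kids-block spot is better spent on documentary slot — total rises to 409 (97 s).
The closest alternative, sports pregame + kids-block spot + late-talk slot, reaches only 387.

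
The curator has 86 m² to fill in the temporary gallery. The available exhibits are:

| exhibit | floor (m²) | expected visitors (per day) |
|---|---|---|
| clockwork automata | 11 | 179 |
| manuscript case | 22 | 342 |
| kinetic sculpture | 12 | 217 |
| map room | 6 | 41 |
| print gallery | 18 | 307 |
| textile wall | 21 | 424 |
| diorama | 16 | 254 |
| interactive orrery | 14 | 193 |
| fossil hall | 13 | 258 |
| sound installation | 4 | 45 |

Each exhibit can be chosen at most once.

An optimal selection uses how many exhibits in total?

5

Optimal total is 1548.
For example manuscript case + kinetic sculpture + print gallery + textile wall + fossil hall achieves it, using 86 m².
Any selection reaching 1548 contains exactly 5 exhibits.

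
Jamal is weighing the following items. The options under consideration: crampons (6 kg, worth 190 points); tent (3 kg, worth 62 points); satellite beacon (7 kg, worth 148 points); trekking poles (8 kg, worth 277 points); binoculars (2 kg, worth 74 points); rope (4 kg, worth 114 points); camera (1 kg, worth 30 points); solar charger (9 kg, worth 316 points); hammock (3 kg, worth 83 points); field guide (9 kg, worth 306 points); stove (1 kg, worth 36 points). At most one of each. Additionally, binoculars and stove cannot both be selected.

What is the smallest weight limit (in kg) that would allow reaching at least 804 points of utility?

24

Minimise kg subject to total utility ≥ 804.
crampons + trekking poles + camera + solar charger: 813 utility at 24 kg.
Below 24 kg the best achievable stays under 804.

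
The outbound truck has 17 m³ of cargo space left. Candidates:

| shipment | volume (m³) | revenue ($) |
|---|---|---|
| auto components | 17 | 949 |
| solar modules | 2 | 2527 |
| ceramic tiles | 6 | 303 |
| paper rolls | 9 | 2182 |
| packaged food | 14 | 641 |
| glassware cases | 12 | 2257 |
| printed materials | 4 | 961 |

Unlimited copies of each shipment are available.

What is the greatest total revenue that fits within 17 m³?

8×solar modules uses 16 of the 17 m³ and totals 20216.
Every other selection either busts 17 m³ or fails to beat 20216.

20216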